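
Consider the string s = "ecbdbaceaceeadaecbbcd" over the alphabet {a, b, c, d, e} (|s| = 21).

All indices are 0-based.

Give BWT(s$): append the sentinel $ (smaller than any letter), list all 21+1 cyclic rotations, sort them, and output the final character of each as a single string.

rank  rotation                last
    0  $ecbdbaceaceeadaecbbcd  d
    1  aceaceeadaecbbcd$ecbdb  b
    2  aceeadaecbbcd$ecbdbace  e
    3  adaecbbcd$ecbdbaceacee  e
    4  aecbbcd$ecbdbaceaceead  d
    5  baceaceeadaecbbcd$ecbd  d
    6  bbcd$ecbdbaceaceeadaec  c
    7  bcd$ecbdbaceaceeadaecb  b
    8  bdbaceaceeadaecbbcd$ec  c
    9  cbbcd$ecbdbaceaceeadae  e
   10  cbdbaceaceeadaecbbcd$e  e
   11  cd$ecbdbaceaceeadaecbb  b
   12  ceaceeadaecbbcd$ecbdba  a
   13  ceeadaecbbcd$ecbdbacea  a
   14  d$ecbdbaceaceeadaecbbc  c
   15  daecbbcd$ecbdbaceaceea  a
   16  dbaceaceeadaecbbcd$ecb  b
   17  eaceeadaecbbcd$ecbdbac  c
   18  eadaecbbcd$ecbdbaceace  e
   19  ecbbcd$ecbdbaceaceeada  a
   20  ecbdbaceaceeadaecbbcd$  $
   21  eeadaecbbcd$ecbdbaceac  c

dbeeddcbceebaacabcea$c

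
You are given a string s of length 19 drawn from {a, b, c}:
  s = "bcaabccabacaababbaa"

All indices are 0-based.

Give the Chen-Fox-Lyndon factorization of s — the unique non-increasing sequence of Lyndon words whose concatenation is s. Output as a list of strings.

emit factor 1: 'bc' (i=0, period=2)
emit factor 2: 'aabccabac' (i=2, period=9)
emit factor 3: 'aababb' (i=11, period=6)
emit factor 4: 'a' (i=17, period=1)
emit factor 5: 'a' (i=18, period=1)

["bc", "aabccabac", "aababb", "a", "a"]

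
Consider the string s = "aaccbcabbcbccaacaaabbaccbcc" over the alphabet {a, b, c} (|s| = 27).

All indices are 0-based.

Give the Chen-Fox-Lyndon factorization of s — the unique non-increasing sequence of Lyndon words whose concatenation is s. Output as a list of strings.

emit factor 1: 'aaccbcabbcbcc' (i=0, period=13)
emit factor 2: 'aac' (i=13, period=3)
emit factor 3: 'aaabbaccbcc' (i=16, period=11)

["aaccbcabbcbcc", "aac", "aaabbaccbcc"]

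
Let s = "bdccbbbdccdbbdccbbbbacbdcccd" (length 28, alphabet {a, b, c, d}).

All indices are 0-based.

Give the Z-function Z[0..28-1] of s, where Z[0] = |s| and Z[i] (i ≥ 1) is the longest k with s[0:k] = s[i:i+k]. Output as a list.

[28, 0, 0, 0, 1, 1, 4, 0, 0, 0, 0, 1, 7, 0, 0, 0, 1, 1, 1, 1, 0, 0, 4, 0, 0, 0, 0, 0]

Z[0]=28
i=1: i≥r, start 0; Z[1]=0
i=2: i≥r, start 0; Z[2]=0
i=3: i≥r, start 0; Z[3]=0
i=4: i≥r, start 0; Z[4]=1 grow→box=[4,5)
i=5: i≥r, start 0; Z[5]=1 grow→box=[5,6)
i=6: i≥r, start 0; Z[6]=4 grow→box=[6,10)
i=7: min(r-i=3, Z[1]=0)=0; Z[7]=0
i=8: min(r-i=2, Z[2]=0)=0; Z[8]=0
i=9: min(r-i=1, Z[3]=0)=0; Z[9]=0
i=10: i≥r, start 0; Z[10]=0
i=11: i≥r, start 0; Z[11]=1 grow→box=[11,12)
i=12: i≥r, start 0; Z[12]=7 grow→box=[12,19)
i=13: min(r-i=6, Z[1]=0)=0; Z[13]=0
i=14: min(r-i=5, Z[2]=0)=0; Z[14]=0
i=15: min(r-i=4, Z[3]=0)=0; Z[15]=0
i=16: min(r-i=3, Z[4]=1)=1; Z[16]=1
i=17: min(r-i=2, Z[5]=1)=1; Z[17]=1
i=18: min(r-i=1, Z[6]=4)=1; Z[18]=1
i=19: i≥r, start 0; Z[19]=1 grow→box=[19,20)
i=20: i≥r, start 0; Z[20]=0
i=21: i≥r, start 0; Z[21]=0
i=22: i≥r, start 0; Z[22]=4 grow→box=[22,26)
i=23: min(r-i=3, Z[1]=0)=0; Z[23]=0
i=24: min(r-i=2, Z[2]=0)=0; Z[24]=0
i=25: min(r-i=1, Z[3]=0)=0; Z[25]=0
i=26: i≥r, start 0; Z[26]=0
i=27: i≥r, start 0; Z[27]=0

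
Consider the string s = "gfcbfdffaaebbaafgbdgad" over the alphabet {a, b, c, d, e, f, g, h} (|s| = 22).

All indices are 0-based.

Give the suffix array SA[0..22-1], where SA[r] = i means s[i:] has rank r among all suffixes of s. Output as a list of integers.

[8, 13, 20, 9, 14, 12, 11, 17, 3, 2, 21, 5, 18, 10, 7, 1, 4, 6, 15, 19, 16, 0]

rank→(start, suffix):
  0 → (8, 'aaebbaafgbdgad')
  1 → (13, 'aafgbdgad')
  2 → (20, 'ad')
  3 → (9, 'aebbaafgbdgad')
  4 → (14, 'afgbdgad')
  5 → (12, 'baafgbdgad')
  6 → (11, 'bbaafgbdgad')
  7 → (17, 'bdgad')
  8 → (3, 'bfdffaaebbaafgbdgad')
  9 → (2, 'cbfdffaaebbaafgbdgad')
  10 → (21, 'd')
  11 → (5, 'dffaaebbaafgbdgad')
  12 → (18, 'dgad')
  13 → (10, 'ebbaafgbdgad')
  14 → (7, 'faaebbaafgbdgad')
  15 → (1, 'fcbfdffaaebbaafgbdgad')
  16 → (4, 'fdffaaebbaafgbdgad')
  17 → (6, 'ffaaebbaafgbdgad')
  18 → (15, 'fgbdgad')
  19 → (19, 'gad')
  20 → (16, 'gbdgad')
  21 → (0, 'gfcbfdffaaebbaafgbdgad')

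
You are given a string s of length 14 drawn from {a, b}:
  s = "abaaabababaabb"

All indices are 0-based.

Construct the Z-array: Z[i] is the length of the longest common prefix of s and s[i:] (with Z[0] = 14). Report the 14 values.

[14, 0, 1, 1, 3, 0, 3, 0, 4, 0, 1, 2, 0, 0]

Z[0]=14
i=1: fresh scan; Z[1]=0
i=2: fresh scan; Z[2]=1 scan→box=[2,3)
i=3: fresh scan; Z[3]=1 scan→box=[3,4)
i=4: fresh scan; Z[4]=3 scan→box=[4,7)
i=5: min(r-i=2, Z[1]=0)=0; Z[5]=0
i=6: min(r-i=1, Z[2]=1)=1; Z[6]=3 scan→box=[6,9)
i=7: min(r-i=2, Z[1]=0)=0; Z[7]=0
i=8: min(r-i=1, Z[2]=1)=1; Z[8]=4 scan→box=[8,12)
i=9: min(r-i=3, Z[1]=0)=0; Z[9]=0
i=10: min(r-i=2, Z[2]=1)=1; Z[10]=1
i=11: min(r-i=1, Z[3]=1)=1; Z[11]=2 scan→box=[11,13)
i=12: min(r-i=1, Z[1]=0)=0; Z[12]=0
i=13: fresh scan; Z[13]=0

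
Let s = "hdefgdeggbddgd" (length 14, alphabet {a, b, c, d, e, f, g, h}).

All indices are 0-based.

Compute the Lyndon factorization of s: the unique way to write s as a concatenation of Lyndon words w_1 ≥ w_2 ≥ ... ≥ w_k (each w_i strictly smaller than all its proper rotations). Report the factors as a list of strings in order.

emit factor 1: 'h' (i=0, period=1)
emit factor 2: 'defgdegg' (i=1, period=8)
emit factor 3: 'bddgd' (i=9, period=5)

["h", "defgdegg", "bddgd"]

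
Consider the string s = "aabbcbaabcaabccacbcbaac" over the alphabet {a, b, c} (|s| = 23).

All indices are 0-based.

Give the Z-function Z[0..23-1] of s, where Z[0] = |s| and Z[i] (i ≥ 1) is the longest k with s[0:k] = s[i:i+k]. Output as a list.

Z[0]=23
i=1: i≥r, start 0; Z[1]=1 grow→box=[1,2)
i=2: i≥r, start 0; Z[2]=0
i=3: i≥r, start 0; Z[3]=0
i=4: i≥r, start 0; Z[4]=0
i=5: i≥r, start 0; Z[5]=0
i=6: i≥r, start 0; Z[6]=3 grow→box=[6,9)
i=7: min(r-i=2, Z[1]=1)=1; Z[7]=1
i=8: min(r-i=1, Z[2]=0)=0; Z[8]=0
i=9: i≥r, start 0; Z[9]=0
i=10: i≥r, start 0; Z[10]=3 grow→box=[10,13)
i=11: min(r-i=2, Z[1]=1)=1; Z[11]=1
i=12: min(r-i=1, Z[2]=0)=0; Z[12]=0
i=13: i≥r, start 0; Z[13]=0
i=14: i≥r, start 0; Z[14]=0
i=15: i≥r, start 0; Z[15]=1 grow→box=[15,16)
i=16: i≥r, start 0; Z[16]=0
i=17: i≥r, start 0; Z[17]=0
i=18: i≥r, start 0; Z[18]=0
i=19: i≥r, start 0; Z[19]=0
i=20: i≥r, start 0; Z[20]=2 grow→box=[20,22)
i=21: min(r-i=1, Z[1]=1)=1; Z[21]=1
i=22: i≥r, start 0; Z[22]=0

[23, 1, 0, 0, 0, 0, 3, 1, 0, 0, 3, 1, 0, 0, 0, 1, 0, 0, 0, 0, 2, 1, 0]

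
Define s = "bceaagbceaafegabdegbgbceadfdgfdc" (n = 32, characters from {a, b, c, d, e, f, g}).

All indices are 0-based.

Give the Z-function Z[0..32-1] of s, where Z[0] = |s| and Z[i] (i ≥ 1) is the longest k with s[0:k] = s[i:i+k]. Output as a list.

[32, 0, 0, 0, 0, 0, 5, 0, 0, 0, 0, 0, 0, 0, 0, 1, 0, 0, 0, 1, 0, 4, 0, 0, 0, 0, 0, 0, 0, 0, 0, 0]

Z[0]=32
i=1: outside box; Z[1]=0
i=2: outside box; Z[2]=0
i=3: outside box; Z[3]=0
i=4: outside box; Z[4]=0
i=5: outside box; Z[5]=0
i=6: outside box; Z[6]=5 scan→box=[6,11)
i=7: min(r-i=4, Z[1]=0)=0; Z[7]=0
i=8: min(r-i=3, Z[2]=0)=0; Z[8]=0
i=9: min(r-i=2, Z[3]=0)=0; Z[9]=0
i=10: min(r-i=1, Z[4]=0)=0; Z[10]=0
i=11: outside box; Z[11]=0
i=12: outside box; Z[12]=0
i=13: outside box; Z[13]=0
i=14: outside box; Z[14]=0
i=15: outside box; Z[15]=1 scan→box=[15,16)
i=16: outside box; Z[16]=0
i=17: outside box; Z[17]=0
i=18: outside box; Z[18]=0
i=19: outside box; Z[19]=1 scan→box=[19,20)
i=20: outside box; Z[20]=0
i=21: outside box; Z[21]=4 scan→box=[21,25)
i=22: min(r-i=3, Z[1]=0)=0; Z[22]=0
i=23: min(r-i=2, Z[2]=0)=0; Z[23]=0
i=24: min(r-i=1, Z[3]=0)=0; Z[24]=0
i=25: outside box; Z[25]=0
i=26: outside box; Z[26]=0
i=27: outside box; Z[27]=0
i=28: outside box; Z[28]=0
i=29: outside box; Z[29]=0
i=30: outside box; Z[30]=0
i=31: outside box; Z[31]=0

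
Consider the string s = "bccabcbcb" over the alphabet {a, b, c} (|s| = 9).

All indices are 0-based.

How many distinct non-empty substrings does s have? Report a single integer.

sorted suffixes:
  #0 SA[0]=3  'abcbcb'
  #1 SA[1]=8  'b'
  #2 SA[2]=6  'bcb'
  #3 SA[3]=4  'bcbcb'
  #4 SA[4]=0  'bccabcbcb'
  #5 SA[5]=2  'cabcbcb'
  #6 SA[6]=7  'cb'
  #7 SA[7]=5  'cbcb'
  #8 SA[8]=1  'ccabcbcb'

SA = [3, 8, 6, 4, 0, 2, 7, 5, 1]
rank  pair      lcp
   1  s[3:],s[8:]  0  ''
   2  s[8:],s[6:]  1  'b'
   3  s[6:],s[4:]  3  'bcb'
   4  s[4:],s[0:]  2  'bc'
   5  s[0:],s[2:]  0  ''
   6  s[2:],s[7:]  1  'c'
   7  s[7:],s[5:]  2  'cb'
   8  s[5:],s[1:]  1  'c'

n(n+1)/2 = 9·10/2 = 45
Σ LCP = 0 + 0 + 1 + 3 + 2 + 0 + 1 + 2 + 1 = 10
distinct = 45 − 10 = 35

35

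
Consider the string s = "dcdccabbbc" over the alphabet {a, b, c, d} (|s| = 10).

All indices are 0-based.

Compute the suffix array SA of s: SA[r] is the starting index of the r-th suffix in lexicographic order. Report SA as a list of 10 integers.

[5, 6, 7, 8, 9, 4, 3, 1, 2, 0]

sorted suffixes:
  #0 SA[0]=5  'abbbc'
  #1 SA[1]=6  'bbbc'
  #2 SA[2]=7  'bbc'
  #3 SA[3]=8  'bc'
  #4 SA[4]=9  'c'
  #5 SA[5]=4  'cabbbc'
  #6 SA[6]=3  'ccabbbc'
  #7 SA[7]=1  'cdccabbbc'
  #8 SA[8]=2  'dccabbbc'
  #9 SA[9]=0  'dcdccabbbc'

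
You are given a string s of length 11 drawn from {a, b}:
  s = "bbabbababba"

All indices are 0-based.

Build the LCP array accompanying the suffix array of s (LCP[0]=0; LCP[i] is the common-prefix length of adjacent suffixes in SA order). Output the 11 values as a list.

sorted suffixes:
  #0 SA[0]=10  'a'
  #1 SA[1]=5  'ababba'
  #2 SA[2]=7  'abba'
  #3 SA[3]=2  'abbababba'
  #4 SA[4]=9  'ba'
  #5 SA[5]=4  'bababba'
  #6 SA[6]=6  'babba'
  #7 SA[7]=1  'babbababba'
  #8 SA[8]=8  'bba'
  #9 SA[9]=3  'bbababba'
  #10 SA[10]=0  'bbabbababba'

SA = [10, 5, 7, 2, 9, 4, 6, 1, 8, 3, 0]
i: (SA[i-1],SA[i]) lcp shared
  1: (10,5) 1 'a'
  2: (5,7) 2 'ab'
  3: (7,2) 4 'abba'
  4: (2,9) 0 ''
  5: (9,4) 2 'ba'
  6: (4,6) 3 'bab'
  7: (6,1) 5 'babba'
  8: (1,8) 1 'b'
  9: (8,3) 3 'bba'
  10: (3,0) 4 'bbab'

[0, 1, 2, 4, 0, 2, 3, 5, 1, 3, 4]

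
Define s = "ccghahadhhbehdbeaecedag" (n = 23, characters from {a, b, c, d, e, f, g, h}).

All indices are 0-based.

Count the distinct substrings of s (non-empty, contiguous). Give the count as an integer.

sorted suffixes:
  #0 SA[0]=6  'adhhbehdbeaecedag'
  #1 SA[1]=16  'aecedag'
  #2 SA[2]=21  'ag'
  #3 SA[3]=4  'ahadhhbehdbeaecedag'
  #4 SA[4]=14  'beaecedag'
  #5 SA[5]=10  'behdbeaecedag'
  #6 SA[6]=0  'ccghahadhhbehdbeaecedag'
  #7 SA[7]=18  'cedag'
  #8 SA[8]=1  'cghahadhhbehdbeaecedag'
  #9 SA[9]=20  'dag'
  #10 SA[10]=13  'dbeaecedag'
  #11 SA[11]=7  'dhhbehdbeaecedag'
  #12 SA[12]=15  'eaecedag'
  #13 SA[13]=17  'ecedag'
  #14 SA[14]=19  'edag'
  #15 SA[15]=11  'ehdbeaecedag'
  #16 SA[16]=22  'g'
  #17 SA[17]=2  'ghahadhhbehdbeaecedag'
  #18 SA[18]=5  'hadhhbehdbeaecedag'
  #19 SA[19]=3  'hahadhhbehdbeaecedag'
  #20 SA[20]=9  'hbehdbeaecedag'
  #21 SA[21]=12  'hdbeaecedag'
  #22 SA[22]=8  'hhbehdbeaecedag'

SA = [6, 16, 21, 4, 14, 10, 0, 18, 1, 20, 13, 7, 15, 17, 19, 11, 22, 2, 5, 3, 9, 12, 8]
rank  pair      lcp
   1  s[6:],s[16:]  1  'a'
   2  s[16:],s[21:]  1  'a'
   3  s[21:],s[4:]  1  'a'
   4  s[4:],s[14:]  0  ''
   5  s[14:],s[10:]  2  'be'
   6  s[10:],s[0:]  0  ''
   7  s[0:],s[18:]  1  'c'
   8  s[18:],s[1:]  1  'c'
   9  s[1:],s[20:]  0  ''
  10  s[20:],s[13:]  1  'd'
  11  s[13:],s[7:]  1  'd'
  12  s[7:],s[15:]  0  ''
  13  s[15:],s[17:]  1  'e'
  14  s[17:],s[19:]  1  'e'
  15  s[19:],s[11:]  1  'e'
  16  s[11:],s[22:]  0  ''
  17  s[22:],s[2:]  1  'g'
  18  s[2:],s[5:]  0  ''
  19  s[5:],s[3:]  2  'ha'
  20  s[3:],s[9:]  1  'h'
  21  s[9:],s[12:]  1  'h'
  22  s[12:],s[8:]  1  'h'

n(n+1)/2 = 23·24/2 = 276
Σ LCP = 0 + 1 + 1 + 1 + 0 + 2 + 0 + 1 + 1 + 0 + 1 + 1 + 0 + 1 + 1 + 1 + 0 + 1 + 0 + 2 + 1 + 1 + 1 = 18
distinct = 276 − 18 = 258

258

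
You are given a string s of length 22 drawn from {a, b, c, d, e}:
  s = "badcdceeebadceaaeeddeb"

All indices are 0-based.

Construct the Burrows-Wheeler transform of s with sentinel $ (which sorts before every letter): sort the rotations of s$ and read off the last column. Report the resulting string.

bebbae$edddaacedcdeeeac

rank  rotation                 last
    0  $badcdceeebadceaaeeddeb  b
    1  aaeeddeb$badcdceeebadce  e
    2  adcdceeebadceaaeeddeb$b  b
    3  adceaaeeddeb$badcdceeeb  b
    4  aeeddeb$badcdceeebadcea  a
    5  b$badcdceeebadceaaeedde  e
    6  badcdceeebadceaaeeddeb$  $
    7  badceaaeeddeb$badcdceee  e
    8  cdceeebadceaaeeddeb$bad  d
    9  ceaaeeddeb$badcdceeebad  d
   10  ceeebadceaaeeddeb$badcd  d
   11  dcdceeebadceaaeeddeb$ba  a
   12  dceaaeeddeb$badcdceeeba  a
   13  dceeebadceaaeeddeb$badc  c
   14  ddeb$badcdceeebadceaaee  e
   15  deb$badcdceeebadceaaeed  d
   16  eaaeeddeb$badcdceeebadc  c
   17  eb$badcdceeebadceaaeedd  d
   18  ebadceaaeeddeb$badcdcee  e
   19  eddeb$badcdceeebadceaae  e
   20  eebadceaaeeddeb$badcdce  e
   21  eeddeb$badcdceeebadceaa  a
   22  eeebadceaaeeddeb$badcdc  c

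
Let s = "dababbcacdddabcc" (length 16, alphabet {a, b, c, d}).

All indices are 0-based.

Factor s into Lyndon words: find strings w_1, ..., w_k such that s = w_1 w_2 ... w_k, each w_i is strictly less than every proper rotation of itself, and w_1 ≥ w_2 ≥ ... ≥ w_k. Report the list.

["d", "ababbcacdddabcc"]

emit factor 1: 'd' (i=0, period=1)
emit factor 2: 'ababbcacdddabcc' (i=1, period=15)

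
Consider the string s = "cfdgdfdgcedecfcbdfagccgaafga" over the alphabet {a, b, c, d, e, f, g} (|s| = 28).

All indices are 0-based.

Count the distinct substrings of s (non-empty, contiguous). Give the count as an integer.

rank→(start, suffix):
  0 → (27, 'a')
  1 → (23, 'aafga')
  2 → (24, 'afga')
  3 → (18, 'agccgaafga')
  4 → (15, 'bdfagccgaafga')
  5 → (14, 'cbdfagccgaafga')
  6 → (20, 'ccgaafga')
  7 → (8, 'cedecfcbdfagccgaafga')
  8 → (12, 'cfcbdfagccgaafga')
  9 → (0, 'cfdgdfdgcedecfcbdfagccgaafga')
  10 → (21, 'cgaafga')
  11 → (10, 'decfcbdfagccgaafga')
  12 → (16, 'dfagccgaafga')
  13 → (4, 'dfdgcedecfcbdfagccgaafga')
  14 → (6, 'dgcedecfcbdfagccgaafga')
  15 → (2, 'dgdfdgcedecfcbdfagccgaafga')
  16 → (11, 'ecfcbdfagccgaafga')
  17 → (9, 'edecfcbdfagccgaafga')
  18 → (17, 'fagccgaafga')
  19 → (13, 'fcbdfagccgaafga')
  20 → (5, 'fdgcedecfcbdfagccgaafga')
  21 → (1, 'fdgdfdgcedecfcbdfagccgaafga')
  22 → (25, 'fga')
  23 → (26, 'ga')
  24 → (22, 'gaafga')
  25 → (19, 'gccgaafga')
  26 → (7, 'gcedecfcbdfagccgaafga')
  27 → (3, 'gdfdgcedecfcbdfagccgaafga')

SA = [27, 23, 24, 18, 15, 14, 20, 8, 12, 0, 21, 10, 16, 4, 6, 2, 11, 9, 17, 13, 5, 1, 25, 26, 22, 19, 7, 3]
rank  pair      lcp
   1  s[27:],s[23:]  1  'a'
   2  s[23:],s[24:]  1  'a'
   3  s[24:],s[18:]  1  'a'
   4  s[18:],s[15:]  0  ''
   5  s[15:],s[14:]  0  ''
   6  s[14:],s[20:]  1  'c'
   7  s[20:],s[8:]  1  'c'
   8  s[8:],s[12:]  1  'c'
   9  s[12:],s[0:]  2  'cf'
  10  s[0:],s[21:]  1  'c'
  11  s[21:],s[10:]  0  ''
  12  s[10:],s[16:]  1  'd'
  13  s[16:],s[4:]  2  'df'
  14  s[4:],s[6:]  1  'd'
  15  s[6:],s[2:]  2  'dg'
  16  s[2:],s[11:]  0  ''
  17  s[11:],s[9:]  1  'e'
  18  s[9:],s[17:]  0  ''
  19  s[17:],s[13:]  1  'f'
  20  s[13:],s[5:]  1  'f'
  21  s[5:],s[1:]  3  'fdg'
  22  s[1:],s[25:]  1  'f'
  23  s[25:],s[26:]  0  ''
  24  s[26:],s[22:]  2  'ga'
  25  s[22:],s[19:]  1  'g'
  26  s[19:],s[7:]  2  'gc'
  27  s[7:],s[3:]  1  'g'

n(n+1)/2 = 28·29/2 = 406
Σ LCP = 0 + 1 + 1 + 1 + 0 + 0 + 1 + 1 + 1 + 2 + 1 + 0 + 1 + 2 + 1 + 2 + 0 + 1 + 0 + 1 + 1 + 3 + 1 + 0 + 2 + 1 + 2 + 1 = 28
distinct = 406 − 28 = 378

378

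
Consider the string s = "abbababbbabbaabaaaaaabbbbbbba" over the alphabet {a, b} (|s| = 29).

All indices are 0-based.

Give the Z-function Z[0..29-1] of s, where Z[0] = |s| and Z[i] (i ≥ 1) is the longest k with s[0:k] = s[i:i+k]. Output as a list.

[29, 0, 0, 2, 0, 3, 0, 0, 0, 4, 0, 0, 1, 2, 0, 1, 1, 1, 1, 1, 3, 0, 0, 0, 0, 0, 0, 0, 1]

Z[0]=29
i=1: i≥r, start 0; Z[1]=0
i=2: i≥r, start 0; Z[2]=0
i=3: i≥r, start 0; Z[3]=2 extend→box=[3,5)
i=4: min(r-i=1, Z[1]=0)=0; Z[4]=0
i=5: i≥r, start 0; Z[5]=3 extend→box=[5,8)
i=6: min(r-i=2, Z[1]=0)=0; Z[6]=0
i=7: min(r-i=1, Z[2]=0)=0; Z[7]=0
i=8: i≥r, start 0; Z[8]=0
i=9: i≥r, start 0; Z[9]=4 extend→box=[9,13)
i=10: min(r-i=3, Z[1]=0)=0; Z[10]=0
i=11: min(r-i=2, Z[2]=0)=0; Z[11]=0
i=12: min(r-i=1, Z[3]=2)=1; Z[12]=1
i=13: i≥r, start 0; Z[13]=2 extend→box=[13,15)
i=14: min(r-i=1, Z[1]=0)=0; Z[14]=0
i=15: i≥r, start 0; Z[15]=1 extend→box=[15,16)
i=16: i≥r, start 0; Z[16]=1 extend→box=[16,17)
i=17: i≥r, start 0; Z[17]=1 extend→box=[17,18)
i=18: i≥r, start 0; Z[18]=1 extend→box=[18,19)
i=19: i≥r, start 0; Z[19]=1 extend→box=[19,20)
i=20: i≥r, start 0; Z[20]=3 extend→box=[20,23)
i=21: min(r-i=2, Z[1]=0)=0; Z[21]=0
i=22: min(r-i=1, Z[2]=0)=0; Z[22]=0
i=23: i≥r, start 0; Z[23]=0
i=24: i≥r, start 0; Z[24]=0
i=25: i≥r, start 0; Z[25]=0
i=26: i≥r, start 0; Z[26]=0
i=27: i≥r, start 0; Z[27]=0
i=28: i≥r, start 0; Z[28]=1 extend→box=[28,29)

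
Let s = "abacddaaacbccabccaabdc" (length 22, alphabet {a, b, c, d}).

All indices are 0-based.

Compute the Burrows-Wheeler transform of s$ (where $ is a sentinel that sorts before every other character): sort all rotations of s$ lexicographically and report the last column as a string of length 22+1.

rank  rotation                 last
    0  $abacddaaacbccabccaabdc  c
    1  aaacbccabccaabdc$abacdd  d
    2  aabdc$abacddaaacbccabcc  c
    3  aacbccabccaabdc$abacdda  a
    4  abacddaaacbccabccaabdc$  $
    5  abccaabdc$abacddaaacbcc  c
    6  abdc$abacddaaacbccabcca  a
    7  acbccabccaabdc$abacddaa  a
    8  acddaaacbccabccaabdc$ab  b
    9  bacddaaacbccabccaabdc$a  a
   10  bccaabdc$abacddaaacbcca  a
   11  bccabccaabdc$abacddaaac  c
   12  bdc$abacddaaacbccabccaa  a
   13  c$abacddaaacbccabccaabd  d
   14  caabdc$abacddaaacbccabc  c
   15  cabccaabdc$abacddaaacbc  c
   16  cbccabccaabdc$abacddaaa  a
   17  ccaabdc$abacddaaacbccab  b
   18  ccabccaabdc$abacddaaacb  b
   19  cddaaacbccabccaabdc$aba  a
   20  daaacbccabccaabdc$abacd  d
   21  dc$abacddaaacbccabccaab  b
   22  ddaaacbccabccaabdc$abac  c

cdca$caabaacadccabbadbc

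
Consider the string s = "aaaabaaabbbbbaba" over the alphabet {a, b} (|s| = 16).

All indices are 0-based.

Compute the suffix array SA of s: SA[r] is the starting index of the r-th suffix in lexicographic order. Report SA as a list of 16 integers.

sorted suffixes:
  #0 SA[0]=15  'a'
  #1 SA[1]=0  'aaaabaaabbbbbaba'
  #2 SA[2]=1  'aaabaaabbbbbaba'
  #3 SA[3]=5  'aaabbbbbaba'
  #4 SA[4]=2  'aabaaabbbbbaba'
  #5 SA[5]=6  'aabbbbbaba'
  #6 SA[6]=13  'aba'
  #7 SA[7]=3  'abaaabbbbbaba'
  #8 SA[8]=7  'abbbbbaba'
  #9 SA[9]=14  'ba'
  #10 SA[10]=4  'baaabbbbbaba'
  #11 SA[11]=12  'baba'
  #12 SA[12]=11  'bbaba'
  #13 SA[13]=10  'bbbaba'
  #14 SA[14]=9  'bbbbaba'
  #15 SA[15]=8  'bbbbbaba'

[15, 0, 1, 5, 2, 6, 13, 3, 7, 14, 4, 12, 11, 10, 9, 8]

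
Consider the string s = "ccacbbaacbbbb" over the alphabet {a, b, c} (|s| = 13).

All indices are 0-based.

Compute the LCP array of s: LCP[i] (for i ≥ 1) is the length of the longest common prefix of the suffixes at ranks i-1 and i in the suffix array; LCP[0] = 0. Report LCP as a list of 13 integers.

sorted suffixes:
  #0 SA[0]=6  'aacbbbb'
  #1 SA[1]=2  'acbbaacbbbb'
  #2 SA[2]=7  'acbbbb'
  #3 SA[3]=12  'b'
  #4 SA[4]=5  'baacbbbb'
  #5 SA[5]=11  'bb'
  #6 SA[6]=4  'bbaacbbbb'
  #7 SA[7]=10  'bbb'
  #8 SA[8]=9  'bbbb'
  #9 SA[9]=1  'cacbbaacbbbb'
  #10 SA[10]=3  'cbbaacbbbb'
  #11 SA[11]=8  'cbbbb'
  #12 SA[12]=0  'ccacbbaacbbbb'

SA = [6, 2, 7, 12, 5, 11, 4, 10, 9, 1, 3, 8, 0]
[i] adj suffixes → lcp
  [1] 6/2 → 1 ('a')
  [2] 2/7 → 4 ('acbb')
  [3] 7/12 → 0 ('')
  [4] 12/5 → 1 ('b')
  [5] 5/11 → 1 ('b')
  [6] 11/4 → 2 ('bb')
  [7] 4/10 → 2 ('bb')
  [8] 10/9 → 3 ('bbb')
  [9] 9/1 → 0 ('')
  [10] 1/3 → 1 ('c')
  [11] 3/8 → 3 ('cbb')
  [12] 8/0 → 1 ('c')

[0, 1, 4, 0, 1, 1, 2, 2, 3, 0, 1, 3, 1]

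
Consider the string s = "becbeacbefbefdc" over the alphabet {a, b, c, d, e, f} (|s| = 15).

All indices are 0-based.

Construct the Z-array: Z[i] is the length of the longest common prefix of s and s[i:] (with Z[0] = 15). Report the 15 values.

[15, 0, 0, 2, 0, 0, 0, 2, 0, 0, 2, 0, 0, 0, 0]

Z[0]=15
i=1: i≥r, start 0; Z[1]=0
i=2: i≥r, start 0; Z[2]=0
i=3: i≥r, start 0; Z[3]=2 grow→box=[3,5)
i=4: min(r-i=1, Z[1]=0)=0; Z[4]=0
i=5: i≥r, start 0; Z[5]=0
i=6: i≥r, start 0; Z[6]=0
i=7: i≥r, start 0; Z[7]=2 grow→box=[7,9)
i=8: min(r-i=1, Z[1]=0)=0; Z[8]=0
i=9: i≥r, start 0; Z[9]=0
i=10: i≥r, start 0; Z[10]=2 grow→box=[10,12)
i=11: min(r-i=1, Z[1]=0)=0; Z[11]=0
i=12: i≥r, start 0; Z[12]=0
i=13: i≥r, start 0; Z[13]=0
i=14: i≥r, start 0; Z[14]=0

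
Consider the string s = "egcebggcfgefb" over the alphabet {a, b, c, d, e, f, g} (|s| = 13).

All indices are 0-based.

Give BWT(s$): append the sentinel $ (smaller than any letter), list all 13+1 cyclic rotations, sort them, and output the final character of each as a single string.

bfeggcg$ecegfb

rank  rotation        last
    0  $egcebggcfgefb  b
    1  b$egcebggcfgef  f
    2  bggcfgefb$egce  e
    3  cebggcfgefb$eg  g
    4  cfgefb$egcebgg  g
    5  ebggcfgefb$egc  c
    6  efb$egcebggcfg  g
    7  egcebggcfgefb$  $
    8  fb$egcebggcfge  e
    9  fgefb$egcebggc  c
   10  gcebggcfgefb$e  e
   11  gcfgefb$egcebg  g
   12  gefb$egcebggcf  f
   13  ggcfgefb$egceb  b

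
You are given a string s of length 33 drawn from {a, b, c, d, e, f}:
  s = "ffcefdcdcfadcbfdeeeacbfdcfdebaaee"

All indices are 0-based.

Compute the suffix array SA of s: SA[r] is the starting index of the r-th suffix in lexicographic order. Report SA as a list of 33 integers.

[29, 19, 10, 30, 28, 21, 13, 20, 12, 6, 2, 8, 24, 11, 5, 7, 23, 26, 15, 32, 18, 27, 31, 17, 16, 3, 9, 1, 4, 22, 25, 14, 0]

rank→(start, suffix):
  0 → (29, 'aaee')
  1 → (19, 'acbfdcfdebaaee')
  2 → (10, 'adcbfdeeeacbfdcfdebaaee')
  3 → (30, 'aee')
  4 → (28, 'baaee')
  5 → (21, 'bfdcfdebaaee')
  6 → (13, 'bfdeeeacbfdcfdebaaee')
  7 → (20, 'cbfdcfdebaaee')
  8 → (12, 'cbfdeeeacbfdcfdebaaee')
  9 → (6, 'cdcfadcbfdeeeacbfdcfdebaaee')
  10 → (2, 'cefdcdcfadcbfdeeeacbfdcfdebaaee')
  11 → (8, 'cfadcbfdeeeacbfdcfdebaaee')
  12 → (24, 'cfdebaaee')
  13 → (11, 'dcbfdeeeacbfdcfdebaaee')
  14 → (5, 'dcdcfadcbfdeeeacbfdcfdebaaee')
  15 → (7, 'dcfadcbfdeeeacbfdcfdebaaee')
  16 → (23, 'dcfdebaaee')
  17 → (26, 'debaaee')
  18 → (15, 'deeeacbfdcfdebaaee')
  19 → (32, 'e')
  20 → (18, 'eacbfdcfdebaaee')
  21 → (27, 'ebaaee')
  22 → (31, 'ee')
  23 → (17, 'eeacbfdcfdebaaee')
  24 → (16, 'eeeacbfdcfdebaaee')
  25 → (3, 'efdcdcfadcbfdeeeacbfdcfdebaaee')
  26 → (9, 'fadcbfdeeeacbfdcfdebaaee')
  27 → (1, 'fcefdcdcfadcbfdeeeacbfdcfdebaaee')
  28 → (4, 'fdcdcfadcbfdeeeacbfdcfdebaaee')
  29 → (22, 'fdcfdebaaee')
  30 → (25, 'fdebaaee')
  31 → (14, 'fdeeeacbfdcfdebaaee')
  32 → (0, 'ffcefdcdcfadcbfdeeeacbfdcfdebaaee')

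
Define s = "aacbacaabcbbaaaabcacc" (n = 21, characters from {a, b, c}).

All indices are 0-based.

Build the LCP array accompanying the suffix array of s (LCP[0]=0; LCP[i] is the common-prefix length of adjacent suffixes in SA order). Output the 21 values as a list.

rank | idx | suffix
   0 |  12 | aaaabcacc
   1 |  13 | aaabcacc
   2 |  14 | aabcacc
   3 |   6 | aabcbbaaaabcacc
   4 |   0 | aacbacaabcbbaaaabcacc
   5 |  15 | abcacc
   6 |   7 | abcbbaaaabcacc
   7 |   4 | acaabcbbaaaabcacc
   8 |   1 | acbacaabcbbaaaabcacc
   9 |  18 | acc
  10 |  11 | baaaabcacc
  11 |   3 | bacaabcbbaaaabcacc
  12 |  10 | bbaaaabcacc
  13 |  16 | bcacc
  14 |   8 | bcbbaaaabcacc
  15 |  20 | c
  16 |   5 | caabcbbaaaabcacc
  17 |  17 | cacc
  18 |   2 | cbacaabcbbaaaabcacc
  19 |   9 | cbbaaaabcacc
  20 |  19 | cc

SA = [12, 13, 14, 6, 0, 15, 7, 4, 1, 18, 11, 3, 10, 16, 8, 20, 5, 17, 2, 9, 19]
rank  pair      lcp
   1  s[12:],s[13:]  3  'aaa'
   2  s[13:],s[14:]  2  'aa'
   3  s[14:],s[6:]  4  'aabc'
   4  s[6:],s[0:]  2  'aa'
   5  s[0:],s[15:]  1  'a'
   6  s[15:],s[7:]  3  'abc'
   7  s[7:],s[4:]  1  'a'
   8  s[4:],s[1:]  2  'ac'
   9  s[1:],s[18:]  2  'ac'
  10  s[18:],s[11:]  0  ''
  11  s[11:],s[3:]  2  'ba'
  12  s[3:],s[10:]  1  'b'
  13  s[10:],s[16:]  1  'b'
  14  s[16:],s[8:]  2  'bc'
  15  s[8:],s[20:]  0  ''
  16  s[20:],s[5:]  1  'c'
  17  s[5:],s[17:]  2  'ca'
  18  s[17:],s[2:]  1  'c'
  19  s[2:],s[9:]  2  'cb'
  20  s[9:],s[19:]  1  'c'

[0, 3, 2, 4, 2, 1, 3, 1, 2, 2, 0, 2, 1, 1, 2, 0, 1, 2, 1, 2, 1]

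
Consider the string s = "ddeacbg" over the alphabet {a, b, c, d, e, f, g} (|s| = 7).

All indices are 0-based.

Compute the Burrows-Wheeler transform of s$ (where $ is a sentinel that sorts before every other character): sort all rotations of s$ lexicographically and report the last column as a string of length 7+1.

geca$ddb

rank  rotation  last
    0  $ddeacbg  g
    1  acbg$dde  e
    2  bg$ddeac  c
    3  cbg$ddea  a
    4  ddeacbg$  $
    5  deacbg$d  d
    6  eacbg$dd  d
    7  g$ddeacb  b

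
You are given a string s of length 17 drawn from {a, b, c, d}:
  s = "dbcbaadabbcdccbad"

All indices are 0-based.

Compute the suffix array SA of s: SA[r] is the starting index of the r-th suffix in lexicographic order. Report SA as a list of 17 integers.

[4, 7, 15, 5, 3, 14, 8, 1, 9, 2, 13, 12, 10, 16, 6, 0, 11]

rank | idx | suffix
   0 |   4 | aadabbcdccbad
   1 |   7 | abbcdccbad
   2 |  15 | ad
   3 |   5 | adabbcdccbad
   4 |   3 | baadabbcdccbad
   5 |  14 | bad
   6 |   8 | bbcdccbad
   7 |   1 | bcbaadabbcdccbad
   8 |   9 | bcdccbad
   9 |   2 | cbaadabbcdccbad
  10 |  13 | cbad
  11 |  12 | ccbad
  12 |  10 | cdccbad
  13 |  16 | d
  14 |   6 | dabbcdccbad
  15 |   0 | dbcbaadabbcdccbad
  16 |  11 | dccbad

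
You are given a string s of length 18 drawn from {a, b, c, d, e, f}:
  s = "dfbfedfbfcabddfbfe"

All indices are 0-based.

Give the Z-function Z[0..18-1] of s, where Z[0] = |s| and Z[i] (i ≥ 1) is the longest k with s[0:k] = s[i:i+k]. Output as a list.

Z[0]=18
i=1: i≥r, start 0; Z[1]=0
i=2: i≥r, start 0; Z[2]=0
i=3: i≥r, start 0; Z[3]=0
i=4: i≥r, start 0; Z[4]=0
i=5: i≥r, start 0; Z[5]=4 extend→box=[5,9)
i=6: min(r-i=3, Z[1]=0)=0; Z[6]=0
i=7: min(r-i=2, Z[2]=0)=0; Z[7]=0
i=8: min(r-i=1, Z[3]=0)=0; Z[8]=0
i=9: i≥r, start 0; Z[9]=0
i=10: i≥r, start 0; Z[10]=0
i=11: i≥r, start 0; Z[11]=0
i=12: i≥r, start 0; Z[12]=1 extend→box=[12,13)
i=13: i≥r, start 0; Z[13]=5 extend→box=[13,18)
i=14: min(r-i=4, Z[1]=0)=0; Z[14]=0
i=15: min(r-i=3, Z[2]=0)=0; Z[15]=0
i=16: min(r-i=2, Z[3]=0)=0; Z[16]=0
i=17: min(r-i=1, Z[4]=0)=0; Z[17]=0

[18, 0, 0, 0, 0, 4, 0, 0, 0, 0, 0, 0, 1, 5, 0, 0, 0, 0]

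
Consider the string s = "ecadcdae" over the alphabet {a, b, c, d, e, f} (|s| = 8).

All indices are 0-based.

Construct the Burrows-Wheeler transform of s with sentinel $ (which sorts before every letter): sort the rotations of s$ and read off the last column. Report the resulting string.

ecdedcaa$

rank  rotation   last
    0  $ecadcdae  e
    1  adcdae$ec  c
    2  ae$ecadcd  d
    3  cadcdae$e  e
    4  cdae$ecad  d
    5  dae$ecadc  c
    6  dcdae$eca  a
    7  e$ecadcda  a
    8  ecadcdae$  $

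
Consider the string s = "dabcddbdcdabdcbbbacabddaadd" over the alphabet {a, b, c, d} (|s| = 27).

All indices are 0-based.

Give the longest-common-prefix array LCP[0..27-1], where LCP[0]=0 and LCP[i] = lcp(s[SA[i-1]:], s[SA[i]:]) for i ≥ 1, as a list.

[0, 1, 2, 3, 1, 1, 0, 1, 2, 1, 1, 3, 2, 0, 1, 1, 2, 0, 1, 2, 3, 1, 1, 2, 1, 2, 2]

rank→(start, suffix):
  0 → (23, 'aadd')
  1 → (1, 'abcddbdcdabdcbbbacabddaadd')
  2 → (10, 'abdcbbbacabddaadd')
  3 → (19, 'abddaadd')
  4 → (17, 'acabddaadd')
  5 → (24, 'add')
  6 → (16, 'bacabddaadd')
  7 → (15, 'bbacabddaadd')
  8 → (14, 'bbbacabddaadd')
  9 → (2, 'bcddbdcdabdcbbbacabddaadd')
  10 → (11, 'bdcbbbacabddaadd')
  11 → (6, 'bdcdabdcbbbacabddaadd')
  12 → (20, 'bddaadd')
  13 → (18, 'cabddaadd')
  14 → (13, 'cbbbacabddaadd')
  15 → (8, 'cdabdcbbbacabddaadd')
  16 → (3, 'cddbdcdabdcbbbacabddaadd')
  17 → (26, 'd')
  18 → (22, 'daadd')
  19 → (0, 'dabcddbdcdabdcbbbacabddaadd')
  20 → (9, 'dabdcbbbacabddaadd')
  21 → (5, 'dbdcdabdcbbbacabddaadd')
  22 → (12, 'dcbbbacabddaadd')
  23 → (7, 'dcdabdcbbbacabddaadd')
  24 → (25, 'dd')
  25 → (21, 'ddaadd')
  26 → (4, 'ddbdcdabdcbbbacabddaadd')

SA = [23, 1, 10, 19, 17, 24, 16, 15, 14, 2, 11, 6, 20, 18, 13, 8, 3, 26, 22, 0, 9, 5, 12, 7, 25, 21, 4]
[i] adj suffixes → lcp
  [1] 23/1 → 1 ('a')
  [2] 1/10 → 2 ('ab')
  [3] 10/19 → 3 ('abd')
  [4] 19/17 → 1 ('a')
  [5] 17/24 → 1 ('a')
  [6] 24/16 → 0 ('')
  [7] 16/15 → 1 ('b')
  [8] 15/14 → 2 ('bb')
  [9] 14/2 → 1 ('b')
  [10] 2/11 → 1 ('b')
  [11] 11/6 → 3 ('bdc')
  [12] 6/20 → 2 ('bd')
  [13] 20/18 → 0 ('')
  [14] 18/13 → 1 ('c')
  [15] 13/8 → 1 ('c')
  [16] 8/3 → 2 ('cd')
  [17] 3/26 → 0 ('')
  [18] 26/22 → 1 ('d')
  [19] 22/0 → 2 ('da')
  [20] 0/9 → 3 ('dab')
  [21] 9/5 → 1 ('d')
  [22] 5/12 → 1 ('d')
  [23] 12/7 → 2 ('dc')
  [24] 7/25 → 1 ('d')
  [25] 25/21 → 2 ('dd')
  [26] 21/4 → 2 ('dd')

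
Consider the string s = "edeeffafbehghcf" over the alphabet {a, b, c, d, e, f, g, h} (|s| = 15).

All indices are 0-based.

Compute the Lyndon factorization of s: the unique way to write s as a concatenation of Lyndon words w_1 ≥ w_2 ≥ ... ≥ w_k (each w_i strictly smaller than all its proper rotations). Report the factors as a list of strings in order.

["e", "deeff", "afbehghcf"]

emit factor 1: 'e' (i=0, period=1)
emit factor 2: 'deeff' (i=1, period=5)
emit factor 3: 'afbehghcf' (i=6, period=9)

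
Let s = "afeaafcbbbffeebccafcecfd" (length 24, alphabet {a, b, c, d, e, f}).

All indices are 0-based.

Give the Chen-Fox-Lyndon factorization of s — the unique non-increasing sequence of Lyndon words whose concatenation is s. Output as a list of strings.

emit factor 1: 'afe' (i=0, period=3)
emit factor 2: 'aafcbbbffeebccafcecfd' (i=3, period=21)

["afe", "aafcbbbffeebccafcecfd"]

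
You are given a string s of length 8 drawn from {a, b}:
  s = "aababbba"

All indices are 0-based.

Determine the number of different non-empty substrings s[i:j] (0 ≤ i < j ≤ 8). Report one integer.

rank→(start, suffix):
  0 → (7, 'a')
  1 → (0, 'aababbba')
  2 → (1, 'ababbba')
  3 → (3, 'abbba')
  4 → (6, 'ba')
  5 → (2, 'babbba')
  6 → (5, 'bba')
  7 → (4, 'bbba')

SA = [7, 0, 1, 3, 6, 2, 5, 4]
i: (SA[i-1],SA[i]) lcp shared
  1: (7,0) 1 'a'
  2: (0,1) 1 'a'
  3: (1,3) 2 'ab'
  4: (3,6) 0 ''
  5: (6,2) 2 'ba'
  6: (2,5) 1 'b'
  7: (5,4) 2 'bb'

n(n+1)/2 = 8·9/2 = 36
Σ LCP = 0 + 1 + 1 + 2 + 0 + 2 + 1 + 2 = 9
distinct = 36 − 9 = 27

27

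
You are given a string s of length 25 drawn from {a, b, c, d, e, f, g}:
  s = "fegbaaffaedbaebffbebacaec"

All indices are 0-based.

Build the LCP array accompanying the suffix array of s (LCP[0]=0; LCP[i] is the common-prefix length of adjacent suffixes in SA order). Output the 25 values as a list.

sorted suffixes:
  #0 SA[0]=4  'aaffaedbaebffbebacaec'
  #1 SA[1]=20  'acaec'
  #2 SA[2]=12  'aebffbebacaec'
  #3 SA[3]=22  'aec'
  #4 SA[4]=8  'aedbaebffbebacaec'
  #5 SA[5]=5  'affaedbaebffbebacaec'
  #6 SA[6]=3  'baaffaedbaebffbebacaec'
  #7 SA[7]=19  'bacaec'
  #8 SA[8]=11  'baebffbebacaec'
  #9 SA[9]=17  'bebacaec'
  #10 SA[10]=14  'bffbebacaec'
  #11 SA[11]=24  'c'
  #12 SA[12]=21  'caec'
  #13 SA[13]=10  'dbaebffbebacaec'
  #14 SA[14]=18  'ebacaec'
  #15 SA[15]=13  'ebffbebacaec'
  #16 SA[16]=23  'ec'
  #17 SA[17]=9  'edbaebffbebacaec'
  #18 SA[18]=1  'egbaaffaedbaebffbebacaec'
  #19 SA[19]=7  'faedbaebffbebacaec'
  #20 SA[20]=16  'fbebacaec'
  #21 SA[21]=0  'fegbaaffaedbaebffbebacaec'
  #22 SA[22]=6  'ffaedbaebffbebacaec'
  #23 SA[23]=15  'ffbebacaec'
  #24 SA[24]=2  'gbaaffaedbaebffbebacaec'

SA = [4, 20, 12, 22, 8, 5, 3, 19, 11, 17, 14, 24, 21, 10, 18, 13, 23, 9, 1, 7, 16, 0, 6, 15, 2]
[i] adj suffixes → lcp
  [1] 4/20 → 1 ('a')
  [2] 20/12 → 1 ('a')
  [3] 12/22 → 2 ('ae')
  [4] 22/8 → 2 ('ae')
  [5] 8/5 → 1 ('a')
  [6] 5/3 → 0 ('')
  [7] 3/19 → 2 ('ba')
  [8] 19/11 → 2 ('ba')
  [9] 11/17 → 1 ('b')
  [10] 17/14 → 1 ('b')
  [11] 14/24 → 0 ('')
  [12] 24/21 → 1 ('c')
  [13] 21/10 → 0 ('')
  [14] 10/18 → 0 ('')
  [15] 18/13 → 2 ('eb')
  [16] 13/23 → 1 ('e')
  [17] 23/9 → 1 ('e')
  [18] 9/1 → 1 ('e')
  [19] 1/7 → 0 ('')
  [20] 7/16 → 1 ('f')
  [21] 16/0 → 1 ('f')
  [22] 0/6 → 1 ('f')
  [23] 6/15 → 2 ('ff')
  [24] 15/2 → 0 ('')

[0, 1, 1, 2, 2, 1, 0, 2, 2, 1, 1, 0, 1, 0, 0, 2, 1, 1, 1, 0, 1, 1, 1, 2, 0]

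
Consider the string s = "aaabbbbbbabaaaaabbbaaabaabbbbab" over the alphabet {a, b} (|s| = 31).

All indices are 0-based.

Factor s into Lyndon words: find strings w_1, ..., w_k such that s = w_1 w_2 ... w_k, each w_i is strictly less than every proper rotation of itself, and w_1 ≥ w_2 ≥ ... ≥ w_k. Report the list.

emit factor 1: 'aaabbbbbbab' (i=0, period=11)
emit factor 2: 'aaaaabbbaaabaabbbbab' (i=11, period=20)

["aaabbbbbbab", "aaaaabbbaaabaabbbbab"]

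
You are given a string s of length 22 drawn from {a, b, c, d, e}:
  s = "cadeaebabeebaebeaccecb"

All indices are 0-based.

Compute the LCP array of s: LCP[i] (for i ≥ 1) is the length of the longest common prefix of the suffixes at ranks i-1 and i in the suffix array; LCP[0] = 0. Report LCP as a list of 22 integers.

sorted suffixes:
  #0 SA[0]=7  'abeebaebeaccecb'
  #1 SA[1]=16  'accecb'
  #2 SA[2]=1  'adeaebabeebaebeaccecb'
  #3 SA[3]=4  'aebabeebaebeaccecb'
  #4 SA[4]=12  'aebeaccecb'
  #5 SA[5]=21  'b'
  #6 SA[6]=6  'babeebaebeaccecb'
  #7 SA[7]=11  'baebeaccecb'
  #8 SA[8]=14  'beaccecb'
  #9 SA[9]=8  'beebaebeaccecb'
  #10 SA[10]=0  'cadeaebabeebaebeaccecb'
  #11 SA[11]=20  'cb'
  #12 SA[12]=17  'ccecb'
  #13 SA[13]=18  'cecb'
  #14 SA[14]=2  'deaebabeebaebeaccecb'
  #15 SA[15]=15  'eaccecb'
  #16 SA[16]=3  'eaebabeebaebeaccecb'
  #17 SA[17]=5  'ebabeebaebeaccecb'
  #18 SA[18]=10  'ebaebeaccecb'
  #19 SA[19]=13  'ebeaccecb'
  #20 SA[20]=19  'ecb'
  #21 SA[21]=9  'eebaebeaccecb'

SA = [7, 16, 1, 4, 12, 21, 6, 11, 14, 8, 0, 20, 17, 18, 2, 15, 3, 5, 10, 13, 19, 9]
rank  pair      lcp
   1  s[7:],s[16:]  1  'a'
   2  s[16:],s[1:]  1  'a'
   3  s[1:],s[4:]  1  'a'
   4  s[4:],s[12:]  3  'aeb'
   5  s[12:],s[21:]  0  ''
   6  s[21:],s[6:]  1  'b'
   7  s[6:],s[11:]  2  'ba'
   8  s[11:],s[14:]  1  'b'
   9  s[14:],s[8:]  2  'be'
  10  s[8:],s[0:]  0  ''
  11  s[0:],s[20:]  1  'c'
  12  s[20:],s[17:]  1  'c'
  13  s[17:],s[18:]  1  'c'
  14  s[18:],s[2:]  0  ''
  15  s[2:],s[15:]  0  ''
  16  s[15:],s[3:]  2  'ea'
  17  s[3:],s[5:]  1  'e'
  18  s[5:],s[10:]  3  'eba'
  19  s[10:],s[13:]  2  'eb'
  20  s[13:],s[19:]  1  'e'
  21  s[19:],s[9:]  1  'e'

[0, 1, 1, 1, 3, 0, 1, 2, 1, 2, 0, 1, 1, 1, 0, 0, 2, 1, 3, 2, 1, 1]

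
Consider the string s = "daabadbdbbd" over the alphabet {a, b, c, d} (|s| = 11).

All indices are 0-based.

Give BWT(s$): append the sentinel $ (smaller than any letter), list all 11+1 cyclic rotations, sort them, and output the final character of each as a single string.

rank  rotation      last
    0  $daabadbdbbd  d
    1  aabadbdbbd$d  d
    2  abadbdbbd$da  a
    3  adbdbbd$daab  b
    4  badbdbbd$daa  a
    5  bbd$daabadbd  d
    6  bd$daabadbdb  b
    7  bdbbd$daabad  d
    8  d$daabadbdbb  b
    9  daabadbdbbd$  $
   10  dbbd$daabadb  b
   11  dbdbbd$daaba  a

ddabadbdb$ba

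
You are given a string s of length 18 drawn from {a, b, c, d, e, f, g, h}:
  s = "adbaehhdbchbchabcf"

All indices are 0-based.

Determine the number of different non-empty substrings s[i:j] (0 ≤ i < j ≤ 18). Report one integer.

sorted suffixes:
  #0 SA[0]=14  'abcf'
  #1 SA[1]=0  'adbaehhdbchbchabcf'
  #2 SA[2]=3  'aehhdbchbchabcf'
  #3 SA[3]=2  'baehhdbchbchabcf'
  #4 SA[4]=15  'bcf'
  #5 SA[5]=11  'bchabcf'
  #6 SA[6]=8  'bchbchabcf'
  #7 SA[7]=16  'cf'
  #8 SA[8]=12  'chabcf'
  #9 SA[9]=9  'chbchabcf'
  #10 SA[10]=1  'dbaehhdbchbchabcf'
  #11 SA[11]=7  'dbchbchabcf'
  #12 SA[12]=4  'ehhdbchbchabcf'
  #13 SA[13]=17  'f'
  #14 SA[14]=13  'habcf'
  #15 SA[15]=10  'hbchabcf'
  #16 SA[16]=6  'hdbchbchabcf'
  #17 SA[17]=5  'hhdbchbchabcf'

SA = [14, 0, 3, 2, 15, 11, 8, 16, 12, 9, 1, 7, 4, 17, 13, 10, 6, 5]
rank  pair      lcp
   1  s[14:],s[0:]  1  'a'
   2  s[0:],s[3:]  1  'a'
   3  s[3:],s[2:]  0  ''
   4  s[2:],s[15:]  1  'b'
   5  s[15:],s[11:]  2  'bc'
   6  s[11:],s[8:]  3  'bch'
   7  s[8:],s[16:]  0  ''
   8  s[16:],s[12:]  1  'c'
   9  s[12:],s[9:]  2  'ch'
  10  s[9:],s[1:]  0  ''
  11  s[1:],s[7:]  2  'db'
  12  s[7:],s[4:]  0  ''
  13  s[4:],s[17:]  0  ''
  14  s[17:],s[13:]  0  ''
  15  s[13:],s[10:]  1  'h'
  16  s[10:],s[6:]  1  'h'
  17  s[6:],s[5:]  1  'h'

n(n+1)/2 = 18·19/2 = 171
Σ LCP = 0 + 1 + 1 + 0 + 1 + 2 + 3 + 0 + 1 + 2 + 0 + 2 + 0 + 0 + 0 + 1 + 1 + 1 = 16
distinct = 171 − 16 = 155

155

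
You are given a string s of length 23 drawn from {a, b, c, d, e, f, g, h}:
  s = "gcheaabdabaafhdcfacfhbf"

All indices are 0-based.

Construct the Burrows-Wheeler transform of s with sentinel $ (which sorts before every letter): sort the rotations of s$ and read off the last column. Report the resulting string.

rank  rotation                  last
    0  $gcheaabdabaafhdcfacfhbf  f
    1  aabdabaafhdcfacfhbf$gche  e
    2  aafhdcfacfhbf$gcheaabdab  b
    3  abaafhdcfacfhbf$gcheaabd  d
    4  abdabaafhdcfacfhbf$gchea  a
    5  acfhbf$gcheaabdabaafhdcf  f
    6  afhdcfacfhbf$gcheaabdaba  a
    7  baafhdcfacfhbf$gcheaabda  a
    8  bdabaafhdcfacfhbf$gcheaa  a
    9  bf$gcheaabdabaafhdcfacfh  h
   10  cfacfhbf$gcheaabdabaafhd  d
   11  cfhbf$gcheaabdabaafhdcfa  a
   12  cheaabdabaafhdcfacfhbf$g  g
   13  dabaafhdcfacfhbf$gcheaab  b
   14  dcfacfhbf$gcheaabdabaafh  h
   15  eaabdabaafhdcfacfhbf$gch  h
   16  f$gcheaabdabaafhdcfacfhb  b
   17  facfhbf$gcheaabdabaafhdc  c
   18  fhbf$gcheaabdabaafhdcfac  c
   19  fhdcfacfhbf$gcheaabdabaa  a
   20  gcheaabdabaafhdcfacfhbf$  $
   21  hbf$gcheaabdabaafhdcfacf  f
   22  hdcfacfhbf$gcheaabdabaaf  f
   23  heaabdabaafhdcfacfhbf$gc  c

febdafaaahdagbhhbcca$ffc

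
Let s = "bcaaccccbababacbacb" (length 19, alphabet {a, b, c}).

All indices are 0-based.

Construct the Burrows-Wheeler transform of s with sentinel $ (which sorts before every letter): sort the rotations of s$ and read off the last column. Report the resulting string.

bcbbbbaccaca$bacacca

rank  rotation              last
    0  $bcaaccccbababacbacb  b
    1  aaccccbababacbacb$bc  c
    2  ababacbacb$bcaaccccb  b
    3  abacbacb$bcaaccccbab  b
    4  acb$bcaaccccbababacb  b
    5  acbacb$bcaaccccbabab  b
    6  accccbababacbacb$bca  a
    7  b$bcaaccccbababacbac  c
    8  bababacbacb$bcaacccc  c
    9  babacbacb$bcaaccccba  a
   10  bacb$bcaaccccbababac  c
   11  bacbacb$bcaaccccbaba  a
   12  bcaaccccbababacbacb$  $
   13  caaccccbababacbacb$b  b
   14  cb$bcaaccccbababacba  a
   15  cbababacbacb$bcaaccc  c
   16  cbacb$bcaaccccbababa  a
   17  ccbababacbacb$bcaacc  c
   18  cccbababacbacb$bcaac  c
   19  ccccbababacbacb$bcaa  a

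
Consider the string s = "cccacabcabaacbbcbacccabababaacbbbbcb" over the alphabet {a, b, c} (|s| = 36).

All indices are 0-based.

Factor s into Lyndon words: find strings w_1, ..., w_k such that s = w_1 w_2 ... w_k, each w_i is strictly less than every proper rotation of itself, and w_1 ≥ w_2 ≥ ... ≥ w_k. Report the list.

emit factor 1: 'c' (i=0, period=1)
emit factor 2: 'c' (i=1, period=1)
emit factor 3: 'c' (i=2, period=1)
emit factor 4: 'ac' (i=3, period=2)
emit factor 5: 'abc' (i=5, period=3)
emit factor 6: 'ab' (i=8, period=2)
emit factor 7: 'aacbbcbacccababab' (i=10, period=17)
emit factor 8: 'aacbbbbcb' (i=27, period=9)

["c", "c", "c", "ac", "abc", "ab", "aacbbcbacccababab", "aacbbbbcb"]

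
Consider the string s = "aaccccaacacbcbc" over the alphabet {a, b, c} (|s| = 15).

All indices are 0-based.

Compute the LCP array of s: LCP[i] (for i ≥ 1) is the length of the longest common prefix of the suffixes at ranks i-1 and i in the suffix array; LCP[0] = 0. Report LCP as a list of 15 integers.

[0, 3, 1, 2, 2, 0, 2, 0, 1, 2, 1, 3, 1, 2, 3]

rank→(start, suffix):
  0 → (6, 'aacacbcbc')
  1 → (0, 'aaccccaacacbcbc')
  2 → (7, 'acacbcbc')
  3 → (9, 'acbcbc')
  4 → (1, 'accccaacacbcbc')
  5 → (13, 'bc')
  6 → (11, 'bcbc')
  7 → (14, 'c')
  8 → (5, 'caacacbcbc')
  9 → (8, 'cacbcbc')
  10 → (12, 'cbc')
  11 → (10, 'cbcbc')
  12 → (4, 'ccaacacbcbc')
  13 → (3, 'cccaacacbcbc')
  14 → (2, 'ccccaacacbcbc')

SA = [6, 0, 7, 9, 1, 13, 11, 14, 5, 8, 12, 10, 4, 3, 2]
[i] adj suffixes → lcp
  [1] 6/0 → 3 ('aac')
  [2] 0/7 → 1 ('a')
  [3] 7/9 → 2 ('ac')
  [4] 9/1 → 2 ('ac')
  [5] 1/13 → 0 ('')
  [6] 13/11 → 2 ('bc')
  [7] 11/14 → 0 ('')
  [8] 14/5 → 1 ('c')
  [9] 5/8 → 2 ('ca')
  [10] 8/12 → 1 ('c')
  [11] 12/10 → 3 ('cbc')
  [12] 10/4 → 1 ('c')
  [13] 4/3 → 2 ('cc')
  [14] 3/2 → 3 ('ccc')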